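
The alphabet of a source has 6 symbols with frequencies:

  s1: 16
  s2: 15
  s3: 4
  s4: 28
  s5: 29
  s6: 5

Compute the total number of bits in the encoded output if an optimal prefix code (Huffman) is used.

Build the Huffman tree bottom-up:
merge s3(4) and s6(5): 9
merge 9 and s2(15): 24
merge s1(16) and 24: 40
merge s4(28) and s5(29): 57
merge 40 and 57: 97
The encoded length is the sum of every internal node's weight: 9 + 24 + 40 + 57 + 97 = 227 bits.

227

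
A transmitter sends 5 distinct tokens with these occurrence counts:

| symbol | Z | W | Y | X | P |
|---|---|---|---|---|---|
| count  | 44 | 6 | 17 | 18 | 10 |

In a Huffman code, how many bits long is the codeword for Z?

1

Repeatedly merge the two smallest:
W(6) + P(10) → 16
16 + Y(17) → 33
X(18) + 33 → 51
Z(44) + 51 → 95
Z sits one level below the root: a 1-bit codeword.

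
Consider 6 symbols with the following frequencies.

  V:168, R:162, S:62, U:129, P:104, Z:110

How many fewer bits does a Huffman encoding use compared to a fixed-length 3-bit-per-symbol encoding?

Fixed-length: 3 bits × 735 symbols = 2205 bits.
Huffman merges:
combine S(62), P(104) → 166
combine Z(110), U(129) → 239
combine R(162), 166 → 328
combine V(168), 239 → 407
combine 328, 407 → 735
Huffman total = 166 + 239 + 328 + 407 + 735 = 1875 bits.
Saving = 2205 − 1875 = 330 bits.

330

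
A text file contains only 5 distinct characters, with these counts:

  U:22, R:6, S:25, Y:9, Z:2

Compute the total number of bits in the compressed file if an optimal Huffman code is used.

128

Merge the two smallest weights repeatedly:
combine Z(2), R(6) → 8
combine 8, Y(9) → 17
combine 17, U(22) → 39
combine S(25), 39 → 64
Each symbol's bit-cost is frequency × depth; summing gives 128 bits (equivalently 8 + 17 + 39 + 64).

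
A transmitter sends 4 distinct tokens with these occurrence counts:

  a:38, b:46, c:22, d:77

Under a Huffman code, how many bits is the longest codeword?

3

Merge the two lowest-weight nodes at each step:
merge c(22) and a(38): 60
merge b(46) and 60: 106
merge d(77) and 106: 183
Maximum depth reached is 3.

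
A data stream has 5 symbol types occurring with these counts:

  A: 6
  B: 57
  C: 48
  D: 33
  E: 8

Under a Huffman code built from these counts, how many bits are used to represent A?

Repeatedly merge the two smallest:
combine A(6), E(8) → 14
combine 14, D(33) → 47
combine 47, C(48) → 95
combine B(57), 95 → 152
A sits 4 levels below the root, so its codeword is 4 bits.

4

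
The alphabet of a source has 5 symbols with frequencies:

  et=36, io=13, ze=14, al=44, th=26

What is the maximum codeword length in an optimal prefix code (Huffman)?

3

Merge the two lowest-weight nodes at each step:
io(13) + ze(14) → 27
th(26) + 27 → 53
et(36) + al(44) → 80
53 + 80 → 133
The rarest symbols sit at the bottom; the longest codeword is 3 bits.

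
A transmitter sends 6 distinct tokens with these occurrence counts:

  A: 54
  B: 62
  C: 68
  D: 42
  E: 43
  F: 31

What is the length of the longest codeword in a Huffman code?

3

Merge the two lowest-weight nodes at each step:
F(31) + D(42) → 73
E(43) + A(54) → 97
B(62) + C(68) → 130
73 + 97 → 170
130 + 170 → 300
The first pair merged (F, D) ends up deepest, at depth 3.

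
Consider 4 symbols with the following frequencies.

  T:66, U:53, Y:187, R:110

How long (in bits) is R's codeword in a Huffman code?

Build the tree from the bottom:
merge U(53) and T(66): 119
merge R(110) and 119: 229
merge Y(187) and 229: 416
R sits 2 levels below the root, so its codeword is 2 bits.

2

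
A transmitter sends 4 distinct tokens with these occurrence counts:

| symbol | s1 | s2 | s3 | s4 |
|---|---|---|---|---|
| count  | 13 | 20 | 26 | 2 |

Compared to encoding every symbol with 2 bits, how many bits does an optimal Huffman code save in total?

11

Fixed-length: 2 bits × 61 symbols = 122 bits.
Huffman merges:
combine s4(2), s1(13) → 15
combine 15, s2(20) → 35
combine s3(26), 35 → 61
Huffman total = 15 + 35 + 61 = 111 bits.
Saving = 122 − 111 = 11 bits.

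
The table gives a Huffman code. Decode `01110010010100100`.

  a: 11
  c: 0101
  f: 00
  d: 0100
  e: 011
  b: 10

Read left to right; each codeword is recognised as soon as it completes (prefix code):
  011→e | 10→b | 0100→d | 10→b | 10→b | 0100→d
Decoded message: ebdbbd

ebdbbd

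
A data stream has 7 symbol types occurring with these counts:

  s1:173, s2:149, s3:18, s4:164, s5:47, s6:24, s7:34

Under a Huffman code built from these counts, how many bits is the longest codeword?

5

Merge the two lowest-weight nodes at each step:
s3(18) + s6(24) → 42
s7(34) + 42 → 76
s5(47) + 76 → 123
123 + s2(149) → 272
s4(164) + s1(173) → 337
272 + 337 → 609
The first pair merged (s3, s6) ends up deepest, at depth 5.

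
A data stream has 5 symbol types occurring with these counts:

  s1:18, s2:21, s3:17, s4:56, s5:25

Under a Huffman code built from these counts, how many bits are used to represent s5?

3

Build the tree from the bottom:
combine s3(17), s1(18) → 35
combine s2(21), s5(25) → 46
combine 35, 46 → 81
combine s4(56), 81 → 137
s5 sits 3 levels below the root, so its codeword is 3 bits.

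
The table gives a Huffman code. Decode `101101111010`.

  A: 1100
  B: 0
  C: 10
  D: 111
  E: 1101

Read left to right; each codeword is recognised as soon as it completes (prefix code):
  10→C | 1101→E | 111→D | 0→B | 10→C
Decoded message: CEDBC

CEDBC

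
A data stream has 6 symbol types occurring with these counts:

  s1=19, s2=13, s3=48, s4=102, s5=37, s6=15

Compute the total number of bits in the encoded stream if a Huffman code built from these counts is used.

525

Merge the two smallest weights repeatedly:
s2(13) + s6(15) → 28
s1(19) + 28 → 47
s5(37) + 47 → 84
s3(48) + 84 → 132
s4(102) + 132 → 234
The encoded length is the sum of every internal node's weight: 28 + 47 + 84 + 132 + 234 = 525 bits.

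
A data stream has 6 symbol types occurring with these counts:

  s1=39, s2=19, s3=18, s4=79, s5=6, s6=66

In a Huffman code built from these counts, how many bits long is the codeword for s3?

4

Build the tree from the bottom:
merge s5(6) and s3(18): 24
merge s2(19) and 24: 43
merge s1(39) and 43: 82
merge s6(66) and s4(79): 145
merge 82 and 145: 227
s3's leaf is at depth 4, giving a 4-bit codeword.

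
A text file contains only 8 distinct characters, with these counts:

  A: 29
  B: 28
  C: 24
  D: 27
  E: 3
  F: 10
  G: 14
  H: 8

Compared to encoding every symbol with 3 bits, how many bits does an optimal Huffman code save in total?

Fixed-length: 3 bits × 143 symbols = 429 bits.
Huffman merges:
merge E(3) and H(8): 11
merge F(10) and 11: 21
merge G(14) and 21: 35
merge C(24) and D(27): 51
merge B(28) and A(29): 57
merge 35 and 51: 86
merge 57 and 86: 143
Huffman total = 11 + 21 + 35 + 51 + 57 + 86 + 143 = 404 bits.
Saving = 429 − 404 = 25 bits.

25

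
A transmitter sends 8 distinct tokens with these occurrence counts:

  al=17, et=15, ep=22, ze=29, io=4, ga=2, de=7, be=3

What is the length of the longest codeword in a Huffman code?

Merge the two lowest-weight nodes at each step:
combine ga(2), be(3) → 5
combine io(4), 5 → 9
combine de(7), 9 → 16
combine et(15), 16 → 31
combine al(17), ep(22) → 39
combine ze(29), 31 → 60
combine 39, 60 → 99
The rarest symbols sit at the bottom; the longest codeword is 6 bits.

6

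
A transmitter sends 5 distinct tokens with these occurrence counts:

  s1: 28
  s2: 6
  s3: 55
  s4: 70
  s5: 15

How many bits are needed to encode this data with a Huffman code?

Greedily combine the two least-frequent nodes:
combine s2(6), s5(15) → 21
combine 21, s1(28) → 49
combine 49, s3(55) → 104
combine s4(70), 104 → 174
Total encoded bits = sum of merged weights = 21 + 49 + 104 + 174 = 348.

348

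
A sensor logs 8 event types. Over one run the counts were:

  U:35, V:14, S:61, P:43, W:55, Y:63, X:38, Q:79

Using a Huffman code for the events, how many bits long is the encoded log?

Merge the two smallest weights repeatedly:
merge V(14) and U(35): 49
merge X(38) and P(43): 81
merge 49 and W(55): 104
merge S(61) and Y(63): 124
merge Q(79) and 81: 160
merge 104 and 124: 228
merge 160 and 228: 388
Total encoded bits = sum of merged weights = 49 + 81 + 104 + 124 + 160 + 228 + 388 = 1134.

1134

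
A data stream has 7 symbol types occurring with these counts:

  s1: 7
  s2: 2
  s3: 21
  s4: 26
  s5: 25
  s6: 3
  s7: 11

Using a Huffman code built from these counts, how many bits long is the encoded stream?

Build the Huffman tree bottom-up:
combine s2(2), s6(3) → 5
combine 5, s1(7) → 12
combine s7(11), 12 → 23
combine s3(21), 23 → 44
combine s5(25), s4(26) → 51
combine 44, 51 → 95
Each symbol's bit-cost is frequency × depth; summing gives 230 bits (equivalently 5 + 12 + 23 + 44 + 51 + 95).

230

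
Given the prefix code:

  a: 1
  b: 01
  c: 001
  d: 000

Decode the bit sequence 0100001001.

Read left to right; each codeword is recognised as soon as it completes (prefix code):
  01→b | 000→d | 01→b | 001→c
Decoded message: bdbc

bdbc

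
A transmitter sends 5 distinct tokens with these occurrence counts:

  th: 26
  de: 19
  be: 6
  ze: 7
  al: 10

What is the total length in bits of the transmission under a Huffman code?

146

Greedily combine the two least-frequent nodes:
combine be(6), ze(7) → 13
combine al(10), 13 → 23
combine de(19), 23 → 42
combine th(26), 42 → 68
Each symbol's bit-cost is frequency × depth; summing gives 146 bits (equivalently 13 + 23 + 42 + 68).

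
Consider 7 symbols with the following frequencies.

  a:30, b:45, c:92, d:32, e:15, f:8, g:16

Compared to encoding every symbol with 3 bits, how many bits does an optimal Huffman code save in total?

122

Fixed-length: 3 bits × 238 symbols = 714 bits.
Huffman merges:
f(8) + e(15) → 23
g(16) + 23 → 39
a(30) + d(32) → 62
39 + b(45) → 84
62 + 84 → 146
c(92) + 146 → 238
Huffman total = 23 + 39 + 62 + 84 + 146 + 238 = 592 bits.
Saving = 714 − 592 = 122 bits.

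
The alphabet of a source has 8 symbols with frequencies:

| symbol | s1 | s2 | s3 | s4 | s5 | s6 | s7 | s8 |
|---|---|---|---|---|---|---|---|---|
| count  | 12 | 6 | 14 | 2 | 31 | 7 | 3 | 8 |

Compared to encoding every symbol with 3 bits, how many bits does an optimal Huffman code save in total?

31

Fixed-length: 3 bits × 83 symbols = 249 bits.
Huffman merges:
merge s4(2) and s7(3): 5
merge 5 and s2(6): 11
merge s6(7) and s8(8): 15
merge 11 and s1(12): 23
merge s3(14) and 15: 29
merge 23 and 29: 52
merge s5(31) and 52: 83
Huffman total = 5 + 11 + 15 + 23 + 29 + 52 + 83 = 218 bits.
Saving = 249 − 218 = 31 bits.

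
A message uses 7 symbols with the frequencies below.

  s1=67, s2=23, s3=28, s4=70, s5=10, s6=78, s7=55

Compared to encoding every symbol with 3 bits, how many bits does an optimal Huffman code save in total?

121

Fixed-length: 3 bits × 331 symbols = 993 bits.
Huffman merges:
combine s5(10), s2(23) → 33
combine s3(28), 33 → 61
combine s7(55), 61 → 116
combine s1(67), s4(70) → 137
combine s6(78), 116 → 194
combine 137, 194 → 331
Huffman total = 33 + 61 + 116 + 137 + 194 + 331 = 872 bits.
Saving = 993 − 872 = 121 bits.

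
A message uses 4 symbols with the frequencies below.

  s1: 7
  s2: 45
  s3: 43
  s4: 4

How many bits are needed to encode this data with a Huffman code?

Greedily combine the two least-frequent nodes:
combine s4(4), s1(7) → 11
combine 11, s3(43) → 54
combine s2(45), 54 → 99
Each symbol's bit-cost is frequency × depth; summing gives 164 bits (equivalently 11 + 54 + 99).

164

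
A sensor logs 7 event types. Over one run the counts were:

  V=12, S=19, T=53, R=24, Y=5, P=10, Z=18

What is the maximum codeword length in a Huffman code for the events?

Merge the two lowest-weight nodes at each step:
Y(5) + P(10) → 15
V(12) + 15 → 27
Z(18) + S(19) → 37
R(24) + 27 → 51
37 + 51 → 88
T(53) + 88 → 141
The first pair merged (Y, P) ends up deepest, at depth 5.

5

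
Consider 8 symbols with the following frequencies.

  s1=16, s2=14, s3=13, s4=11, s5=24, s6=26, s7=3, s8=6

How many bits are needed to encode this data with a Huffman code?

Greedily combine the two least-frequent nodes:
s7(3) + s8(6) → 9
9 + s4(11) → 20
s3(13) + s2(14) → 27
s1(16) + 20 → 36
s5(24) + s6(26) → 50
27 + 36 → 63
50 + 63 → 113
Total encoded bits = sum of merged weights = 9 + 20 + 27 + 36 + 50 + 63 + 113 = 318.

318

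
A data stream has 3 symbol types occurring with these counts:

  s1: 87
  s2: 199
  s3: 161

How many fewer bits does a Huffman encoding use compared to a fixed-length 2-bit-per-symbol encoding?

199

Fixed-length: 2 bits × 447 symbols = 894 bits.
Huffman merges:
s1(87) + s3(161) → 248
s2(199) + 248 → 447
Huffman total = 248 + 447 = 695 bits.
Saving = 894 − 695 = 199 bits.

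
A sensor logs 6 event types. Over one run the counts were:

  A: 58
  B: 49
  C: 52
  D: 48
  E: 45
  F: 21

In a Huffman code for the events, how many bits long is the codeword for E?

Build the tree from the bottom:
F(21) + E(45) → 66
D(48) + B(49) → 97
C(52) + A(58) → 110
66 + 97 → 163
110 + 163 → 273
E sits 3 levels below the root, so its codeword is 3 bits.

3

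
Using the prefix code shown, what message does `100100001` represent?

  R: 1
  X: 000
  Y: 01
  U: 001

RUXY

Read left to right; each codeword is recognised as soon as it completes (prefix code):
  1→R | 001→U | 000→X | 01→Y
Decoded message: RUXY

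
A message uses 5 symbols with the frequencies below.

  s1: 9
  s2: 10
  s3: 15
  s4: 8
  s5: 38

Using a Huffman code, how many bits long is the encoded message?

164

Merge the two smallest weights repeatedly:
s4(8) + s1(9) → 17
s2(10) + s3(15) → 25
17 + 25 → 42
s5(38) + 42 → 80
The encoded length is the sum of every internal node's weight: 17 + 25 + 42 + 80 = 164 bits.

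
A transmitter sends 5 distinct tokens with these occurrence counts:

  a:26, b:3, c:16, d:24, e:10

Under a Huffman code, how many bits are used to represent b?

Huffman merges, smallest pair first:
merge b(3) and e(10): 13
merge 13 and c(16): 29
merge d(24) and a(26): 50
merge 29 and 50: 79
b sits 3 levels below the root, so its codeword is 3 bits.

3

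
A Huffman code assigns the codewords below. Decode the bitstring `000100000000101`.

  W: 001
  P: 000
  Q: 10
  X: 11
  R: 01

PQPPRR

Read left to right; each codeword is recognised as soon as it completes (prefix code):
  000→P | 10→Q | 000→P | 000→P | 01→R | 01→R
Decoded message: PQPPRR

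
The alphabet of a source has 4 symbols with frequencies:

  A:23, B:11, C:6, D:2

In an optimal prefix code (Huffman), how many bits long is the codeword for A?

Huffman merges, smallest pair first:
combine D(2), C(6) → 8
combine 8, B(11) → 19
combine 19, A(23) → 42
A is a child of the root — depth 1, so its codeword is a single bit.

1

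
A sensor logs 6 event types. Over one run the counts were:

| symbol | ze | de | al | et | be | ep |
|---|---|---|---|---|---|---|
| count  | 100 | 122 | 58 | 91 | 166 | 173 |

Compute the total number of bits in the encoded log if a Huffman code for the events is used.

1791

Greedily combine the two least-frequent nodes:
merge al(58) and et(91): 149
merge ze(100) and de(122): 222
merge 149 and be(166): 315
merge ep(173) and 222: 395
merge 315 and 395: 710
Each symbol's bit-cost is frequency × depth; summing gives 1791 bits (equivalently 149 + 222 + 315 + 395 + 710).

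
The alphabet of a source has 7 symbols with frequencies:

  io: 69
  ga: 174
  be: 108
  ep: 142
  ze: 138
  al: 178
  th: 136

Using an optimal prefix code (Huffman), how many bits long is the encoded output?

2657

Merge the two smallest weights repeatedly:
io(69) + be(108) → 177
th(136) + ze(138) → 274
ep(142) + ga(174) → 316
177 + al(178) → 355
274 + 316 → 590
355 + 590 → 945
The encoded length is the sum of every internal node's weight: 177 + 274 + 316 + 355 + 590 + 945 = 2657 bits.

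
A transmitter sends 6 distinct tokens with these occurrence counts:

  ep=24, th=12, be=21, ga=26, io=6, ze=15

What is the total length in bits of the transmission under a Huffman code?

Greedily combine the two least-frequent nodes:
combine io(6), th(12) → 18
combine ze(15), 18 → 33
combine be(21), ep(24) → 45
combine ga(26), 33 → 59
combine 45, 59 → 104
Total encoded bits = sum of merged weights = 18 + 33 + 45 + 59 + 104 = 259.

259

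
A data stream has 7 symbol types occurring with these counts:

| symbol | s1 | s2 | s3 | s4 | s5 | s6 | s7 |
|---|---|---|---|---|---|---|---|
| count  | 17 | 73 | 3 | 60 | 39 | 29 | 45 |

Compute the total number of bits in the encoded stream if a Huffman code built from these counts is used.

Build the Huffman tree bottom-up:
combine s3(3), s1(17) → 20
combine 20, s6(29) → 49
combine s5(39), s7(45) → 84
combine 49, s4(60) → 109
combine s2(73), 84 → 157
combine 109, 157 → 266
Total encoded bits = sum of merged weights = 20 + 49 + 84 + 109 + 157 + 266 = 685.

685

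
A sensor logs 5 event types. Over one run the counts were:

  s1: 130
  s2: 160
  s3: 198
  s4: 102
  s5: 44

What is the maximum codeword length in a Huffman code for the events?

3

Merge the two lowest-weight nodes at each step:
merge s5(44) and s4(102): 146
merge s1(130) and 146: 276
merge s2(160) and s3(198): 358
merge 276 and 358: 634
The first pair merged (s5, s4) ends up deepest, at depth 3.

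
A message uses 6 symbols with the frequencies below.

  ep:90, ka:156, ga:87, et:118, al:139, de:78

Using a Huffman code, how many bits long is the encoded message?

1709

Greedily combine the two least-frequent nodes:
merge de(78) and ga(87): 165
merge ep(90) and et(118): 208
merge al(139) and ka(156): 295
merge 165 and 208: 373
merge 295 and 373: 668
Each symbol's bit-cost is frequency × depth; summing gives 1709 bits (equivalently 165 + 208 + 295 + 373 + 668).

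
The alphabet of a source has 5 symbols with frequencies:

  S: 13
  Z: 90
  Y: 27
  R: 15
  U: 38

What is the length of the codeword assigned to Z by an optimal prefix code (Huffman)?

1

Repeatedly merge the two smallest:
combine S(13), R(15) → 28
combine Y(27), 28 → 55
combine U(38), 55 → 93
combine Z(90), 93 → 183
Z is merged only at the final step, so code length = 1.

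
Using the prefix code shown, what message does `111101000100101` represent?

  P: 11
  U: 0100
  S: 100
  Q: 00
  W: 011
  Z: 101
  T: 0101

Read left to right; each codeword is recognised as soon as it completes (prefix code):
  11→P | 11→P | 0100→U | 0100→U | 101→Z
Decoded message: PPUUZ

PPUUZ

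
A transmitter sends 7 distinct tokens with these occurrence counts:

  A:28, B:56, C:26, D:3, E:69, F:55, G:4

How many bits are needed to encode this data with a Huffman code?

Greedily combine the two least-frequent nodes:
combine D(3), G(4) → 7
combine 7, C(26) → 33
combine A(28), 33 → 61
combine F(55), B(56) → 111
combine 61, E(69) → 130
combine 111, 130 → 241
The encoded length is the sum of every internal node's weight: 7 + 33 + 61 + 111 + 130 + 241 = 583 bits.

583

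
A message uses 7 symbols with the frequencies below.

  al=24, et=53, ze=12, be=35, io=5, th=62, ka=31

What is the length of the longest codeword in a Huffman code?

Merge the two lowest-weight nodes at each step:
io(5) + ze(12) → 17
17 + al(24) → 41
ka(31) + be(35) → 66
41 + et(53) → 94
th(62) + 66 → 128
94 + 128 → 222
Maximum depth reached is 4.

4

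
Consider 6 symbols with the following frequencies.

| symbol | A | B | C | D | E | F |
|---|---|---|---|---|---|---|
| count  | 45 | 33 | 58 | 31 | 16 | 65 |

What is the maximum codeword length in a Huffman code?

Merge the two lowest-weight nodes at each step:
E(16) + D(31) → 47
B(33) + A(45) → 78
47 + C(58) → 105
F(65) + 78 → 143
105 + 143 → 248
The rarest symbols sit at the bottom; the longest codeword is 3 bits.

3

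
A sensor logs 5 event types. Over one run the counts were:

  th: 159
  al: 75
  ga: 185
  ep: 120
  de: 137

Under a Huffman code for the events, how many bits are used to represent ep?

Build the tree from the bottom:
combine al(75), ep(120) → 195
combine de(137), th(159) → 296
combine ga(185), 195 → 380
combine 296, 380 → 676
The subtree containing ep is merged 3 times, so code length = 3.

3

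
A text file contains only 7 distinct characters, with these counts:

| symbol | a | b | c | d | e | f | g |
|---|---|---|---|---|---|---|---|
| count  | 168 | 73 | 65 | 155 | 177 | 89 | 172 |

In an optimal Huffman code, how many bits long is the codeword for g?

Huffman merges, smallest pair first:
merge c(65) and b(73): 138
merge f(89) and 138: 227
merge d(155) and a(168): 323
merge g(172) and e(177): 349
merge 227 and 323: 550
merge 349 and 550: 899
g's leaf is at depth 2, giving a 2-bit codeword.

2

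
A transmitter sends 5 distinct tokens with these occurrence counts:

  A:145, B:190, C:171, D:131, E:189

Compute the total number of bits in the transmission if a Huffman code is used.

Merge the two smallest weights repeatedly:
D(131) + A(145) → 276
C(171) + E(189) → 360
B(190) + 276 → 466
360 + 466 → 826
The encoded length is the sum of every internal node's weight: 276 + 360 + 466 + 826 = 1928 bits.

1928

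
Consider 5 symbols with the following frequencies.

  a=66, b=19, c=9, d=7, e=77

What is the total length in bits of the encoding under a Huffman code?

330

Build the Huffman tree bottom-up:
merge d(7) and c(9): 16
merge 16 and b(19): 35
merge 35 and a(66): 101
merge e(77) and 101: 178
Each symbol's bit-cost is frequency × depth; summing gives 330 bits (equivalently 16 + 35 + 101 + 178).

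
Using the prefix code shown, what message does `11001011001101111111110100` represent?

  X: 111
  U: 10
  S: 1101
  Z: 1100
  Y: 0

Read left to right; each codeword is recognised as soon as it completes (prefix code):
  1100→Z | 10→U | 1100→Z | 1101→S | 111→X | 111→X | 1101→S | 0→Y | 0→Y
Decoded message: ZUZSXXSYY

ZUZSXXSYY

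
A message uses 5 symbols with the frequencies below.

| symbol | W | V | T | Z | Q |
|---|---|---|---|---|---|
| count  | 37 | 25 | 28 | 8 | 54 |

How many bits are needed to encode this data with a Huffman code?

337

Build the Huffman tree bottom-up:
Z(8) + V(25) → 33
T(28) + 33 → 61
W(37) + Q(54) → 91
61 + 91 → 152
Each symbol's bit-cost is frequency × depth; summing gives 337 bits (equivalently 33 + 61 + 91 + 152).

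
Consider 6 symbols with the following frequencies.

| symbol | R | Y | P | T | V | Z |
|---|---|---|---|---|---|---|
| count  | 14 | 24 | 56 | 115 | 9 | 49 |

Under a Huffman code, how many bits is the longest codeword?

Merge the two lowest-weight nodes at each step:
merge V(9) and R(14): 23
merge 23 and Y(24): 47
merge 47 and Z(49): 96
merge P(56) and 96: 152
merge T(115) and 152: 267
The first pair merged (V, R) ends up deepest, at depth 5.

5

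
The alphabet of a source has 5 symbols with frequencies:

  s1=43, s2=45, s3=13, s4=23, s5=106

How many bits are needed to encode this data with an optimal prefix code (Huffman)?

Greedily combine the two least-frequent nodes:
merge s3(13) and s4(23): 36
merge 36 and s1(43): 79
merge s2(45) and 79: 124
merge s5(106) and 124: 230
The encoded length is the sum of every internal node's weight: 36 + 79 + 124 + 230 = 469 bits.

469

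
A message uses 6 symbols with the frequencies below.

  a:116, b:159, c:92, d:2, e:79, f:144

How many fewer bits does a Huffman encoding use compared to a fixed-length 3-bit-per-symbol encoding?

338

Fixed-length: 3 bits × 592 symbols = 1776 bits.
Huffman merges:
d(2) + e(79) → 81
81 + c(92) → 173
a(116) + f(144) → 260
b(159) + 173 → 332
260 + 332 → 592
Huffman total = 81 + 173 + 260 + 332 + 592 = 1438 bits.
Saving = 1776 − 1438 = 338 bits.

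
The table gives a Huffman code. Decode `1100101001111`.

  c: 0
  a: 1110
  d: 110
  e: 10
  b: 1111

Read left to right; each codeword is recognised as soon as it completes (prefix code):
  110→d | 0→c | 10→e | 10→e | 0→c | 1111→b
Decoded message: dceecb

dceecb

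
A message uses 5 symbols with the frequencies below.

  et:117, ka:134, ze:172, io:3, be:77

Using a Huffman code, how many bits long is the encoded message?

1086

Build the Huffman tree bottom-up:
combine io(3), be(77) → 80
combine 80, et(117) → 197
combine ka(134), ze(172) → 306
combine 197, 306 → 503
The encoded length is the sum of every internal node's weight: 80 + 197 + 306 + 503 = 1086 bits.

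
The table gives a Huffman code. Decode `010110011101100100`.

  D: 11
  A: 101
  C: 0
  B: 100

Read left to right; each codeword is recognised as soon as it completes (prefix code):
  0→C | 101→A | 100→B | 11→D | 101→A | 100→B | 100→B
Decoded message: CABDABB

CABDABB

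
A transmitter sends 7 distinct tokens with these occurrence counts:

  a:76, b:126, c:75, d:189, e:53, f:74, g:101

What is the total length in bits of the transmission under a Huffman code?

Greedily combine the two least-frequent nodes:
merge e(53) and f(74): 127
merge c(75) and a(76): 151
merge g(101) and b(126): 227
merge 127 and 151: 278
merge d(189) and 227: 416
merge 278 and 416: 694
The encoded length is the sum of every internal node's weight: 127 + 151 + 227 + 278 + 416 + 694 = 1893 bits.

1893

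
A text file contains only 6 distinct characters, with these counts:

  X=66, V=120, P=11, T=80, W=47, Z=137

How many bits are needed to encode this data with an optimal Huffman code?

1104

Merge the two smallest weights repeatedly:
combine P(11), W(47) → 58
combine 58, X(66) → 124
combine T(80), V(120) → 200
combine 124, Z(137) → 261
combine 200, 261 → 461
The encoded length is the sum of every internal node's weight: 58 + 124 + 200 + 261 + 461 = 1104 bits.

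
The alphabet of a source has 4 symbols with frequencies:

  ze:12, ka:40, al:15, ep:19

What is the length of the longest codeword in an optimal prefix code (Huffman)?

3

Merge the two lowest-weight nodes at each step:
merge ze(12) and al(15): 27
merge ep(19) and 27: 46
merge ka(40) and 46: 86
Maximum depth reached is 3.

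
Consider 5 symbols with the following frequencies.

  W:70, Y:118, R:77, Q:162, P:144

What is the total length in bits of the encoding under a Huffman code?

1289

Build the Huffman tree bottom-up:
combine W(70), R(77) → 147
combine Y(118), P(144) → 262
combine 147, Q(162) → 309
combine 262, 309 → 571
Total encoded bits = sum of merged weights = 147 + 262 + 309 + 571 = 1289.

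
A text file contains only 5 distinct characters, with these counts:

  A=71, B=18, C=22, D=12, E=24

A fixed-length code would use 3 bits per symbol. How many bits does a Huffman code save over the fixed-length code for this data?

142

Fixed-length: 3 bits × 147 symbols = 441 bits.
Huffman merges:
combine D(12), B(18) → 30
combine C(22), E(24) → 46
combine 30, 46 → 76
combine A(71), 76 → 147
Huffman total = 30 + 46 + 76 + 147 = 299 bits.
Saving = 441 − 299 = 142 bits.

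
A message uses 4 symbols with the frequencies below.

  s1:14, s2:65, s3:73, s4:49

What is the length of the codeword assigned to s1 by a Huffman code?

Build the tree from the bottom:
s1(14) + s4(49) → 63
63 + s2(65) → 128
s3(73) + 128 → 201
The subtree containing s1 is merged 3 times, so code length = 3.

3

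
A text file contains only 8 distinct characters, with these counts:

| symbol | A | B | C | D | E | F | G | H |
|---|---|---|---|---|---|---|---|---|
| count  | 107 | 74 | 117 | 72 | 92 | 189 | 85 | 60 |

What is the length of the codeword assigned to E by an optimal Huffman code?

Huffman merges, smallest pair first:
merge H(60) and D(72): 132
merge B(74) and G(85): 159
merge E(92) and A(107): 199
merge C(117) and 132: 249
merge 159 and F(189): 348
merge 199 and 249: 448
merge 348 and 448: 796
The subtree containing E is merged 3 times, so code length = 3.

3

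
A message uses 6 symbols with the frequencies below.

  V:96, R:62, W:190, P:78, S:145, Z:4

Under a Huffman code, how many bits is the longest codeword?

Merge the two lowest-weight nodes at each step:
merge Z(4) and R(62): 66
merge 66 and P(78): 144
merge V(96) and 144: 240
merge S(145) and W(190): 335
merge 240 and 335: 575
The first pair merged (Z, R) ends up deepest, at depth 4.

4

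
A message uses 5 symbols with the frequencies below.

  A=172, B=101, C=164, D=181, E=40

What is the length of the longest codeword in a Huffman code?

Merge the two lowest-weight nodes at each step:
E(40) + B(101) → 141
141 + C(164) → 305
A(172) + D(181) → 353
305 + 353 → 658
The first pair merged (E, B) ends up deepest, at depth 3.

3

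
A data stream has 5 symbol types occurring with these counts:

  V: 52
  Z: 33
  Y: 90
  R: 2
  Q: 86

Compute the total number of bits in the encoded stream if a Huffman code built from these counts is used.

Greedily combine the two least-frequent nodes:
R(2) + Z(33) → 35
35 + V(52) → 87
Q(86) + 87 → 173
Y(90) + 173 → 263
Total encoded bits = sum of merged weights = 35 + 87 + 173 + 263 = 558.

558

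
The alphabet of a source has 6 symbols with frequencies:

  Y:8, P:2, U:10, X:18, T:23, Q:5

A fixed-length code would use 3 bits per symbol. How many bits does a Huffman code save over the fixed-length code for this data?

Fixed-length: 3 bits × 66 symbols = 198 bits.
Huffman merges:
P(2) + Q(5) → 7
7 + Y(8) → 15
U(10) + 15 → 25
X(18) + T(23) → 41
25 + 41 → 66
Huffman total = 7 + 15 + 25 + 41 + 66 = 154 bits.
Saving = 198 − 154 = 44 bits.

44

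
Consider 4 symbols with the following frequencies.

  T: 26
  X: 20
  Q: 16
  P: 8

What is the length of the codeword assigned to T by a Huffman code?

1

Huffman merges, smallest pair first:
combine P(8), Q(16) → 24
combine X(20), 24 → 44
combine T(26), 44 → 70
T is a child of the root — depth 1, so its codeword is a single bit.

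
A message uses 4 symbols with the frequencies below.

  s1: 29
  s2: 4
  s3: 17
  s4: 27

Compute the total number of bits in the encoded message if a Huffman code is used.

Merge the two smallest weights repeatedly:
s2(4) + s3(17) → 21
21 + s4(27) → 48
s1(29) + 48 → 77
Each symbol's bit-cost is frequency × depth; summing gives 146 bits (equivalently 21 + 48 + 77).

146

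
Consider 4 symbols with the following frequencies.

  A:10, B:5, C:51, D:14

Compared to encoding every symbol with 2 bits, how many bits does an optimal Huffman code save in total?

36

Fixed-length: 2 bits × 80 symbols = 160 bits.
Huffman merges:
B(5) + A(10) → 15
D(14) + 15 → 29
29 + C(51) → 80
Huffman total = 15 + 29 + 80 = 124 bits.
Saving = 160 − 124 = 36 bits.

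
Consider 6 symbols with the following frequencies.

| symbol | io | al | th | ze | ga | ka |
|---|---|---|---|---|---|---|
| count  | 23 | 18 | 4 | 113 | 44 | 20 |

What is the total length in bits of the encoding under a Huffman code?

Build the Huffman tree bottom-up:
combine th(4), al(18) → 22
combine ka(20), 22 → 42
combine io(23), 42 → 65
combine ga(44), 65 → 109
combine 109, ze(113) → 222
Total encoded bits = sum of merged weights = 22 + 42 + 65 + 109 + 222 = 460.

460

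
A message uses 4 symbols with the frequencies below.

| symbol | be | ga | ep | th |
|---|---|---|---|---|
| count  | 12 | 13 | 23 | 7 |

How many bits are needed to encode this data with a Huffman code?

106

Greedily combine the two least-frequent nodes:
th(7) + be(12) → 19
ga(13) + 19 → 32
ep(23) + 32 → 55
The encoded length is the sum of every internal node's weight: 19 + 32 + 55 = 106 bits.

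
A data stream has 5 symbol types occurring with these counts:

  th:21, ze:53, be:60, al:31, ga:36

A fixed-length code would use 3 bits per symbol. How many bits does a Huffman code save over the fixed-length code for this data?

149

Fixed-length: 3 bits × 201 symbols = 603 bits.
Huffman merges:
merge th(21) and al(31): 52
merge ga(36) and 52: 88
merge ze(53) and be(60): 113
merge 88 and 113: 201
Huffman total = 52 + 88 + 113 + 201 = 454 bits.
Saving = 603 − 454 = 149 bits.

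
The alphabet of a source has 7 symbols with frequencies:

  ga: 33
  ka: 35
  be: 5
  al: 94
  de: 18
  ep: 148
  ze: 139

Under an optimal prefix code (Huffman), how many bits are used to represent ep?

2

Build the tree from the bottom:
merge be(5) and de(18): 23
merge 23 and ga(33): 56
merge ka(35) and 56: 91
merge 91 and al(94): 185
merge ze(139) and ep(148): 287
merge 185 and 287: 472
ep's leaf is at depth 2, giving a 2-bit codeword.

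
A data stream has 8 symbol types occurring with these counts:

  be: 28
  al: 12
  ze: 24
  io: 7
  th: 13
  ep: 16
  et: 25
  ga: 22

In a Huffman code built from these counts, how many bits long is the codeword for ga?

3

Repeatedly merge the two smallest:
combine io(7), al(12) → 19
combine th(13), ep(16) → 29
combine 19, ga(22) → 41
combine ze(24), et(25) → 49
combine be(28), 29 → 57
combine 41, 49 → 90
combine 57, 90 → 147
The subtree containing ga is merged 3 times, so code length = 3.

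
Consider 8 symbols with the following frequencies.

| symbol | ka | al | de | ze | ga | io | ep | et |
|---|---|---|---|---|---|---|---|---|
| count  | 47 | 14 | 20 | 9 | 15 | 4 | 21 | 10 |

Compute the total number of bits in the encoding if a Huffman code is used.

Greedily combine the two least-frequent nodes:
io(4) + ze(9) → 13
et(10) + 13 → 23
al(14) + ga(15) → 29
de(20) + ep(21) → 41
23 + 29 → 52
41 + ka(47) → 88
52 + 88 → 140
Total encoded bits = sum of merged weights = 13 + 23 + 29 + 41 + 52 + 88 + 140 = 386.

386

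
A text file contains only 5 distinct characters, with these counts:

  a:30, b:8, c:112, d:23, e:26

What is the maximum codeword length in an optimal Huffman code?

3

Merge the two lowest-weight nodes at each step:
merge b(8) and d(23): 31
merge e(26) and a(30): 56
merge 31 and 56: 87
merge 87 and c(112): 199
The first pair merged (b, d) ends up deepest, at depth 3.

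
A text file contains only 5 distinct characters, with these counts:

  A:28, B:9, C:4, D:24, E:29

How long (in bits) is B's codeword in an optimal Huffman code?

Huffman merges, smallest pair first:
merge C(4) and B(9): 13
merge 13 and D(24): 37
merge A(28) and E(29): 57
merge 37 and 57: 94
B's leaf is at depth 3, giving a 3-bit codeword.

3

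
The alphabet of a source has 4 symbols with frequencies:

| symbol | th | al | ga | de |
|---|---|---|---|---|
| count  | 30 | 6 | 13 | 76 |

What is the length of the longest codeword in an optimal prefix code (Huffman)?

3

Merge the two lowest-weight nodes at each step:
merge al(6) and ga(13): 19
merge 19 and th(30): 49
merge 49 and de(76): 125
The first pair merged (al, ga) ends up deepest, at depth 3.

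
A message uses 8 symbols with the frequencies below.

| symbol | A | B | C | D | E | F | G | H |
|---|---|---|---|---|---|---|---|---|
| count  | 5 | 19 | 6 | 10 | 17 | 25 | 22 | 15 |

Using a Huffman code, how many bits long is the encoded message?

Build the Huffman tree bottom-up:
merge A(5) and C(6): 11
merge D(10) and 11: 21
merge H(15) and E(17): 32
merge B(19) and 21: 40
merge G(22) and F(25): 47
merge 32 and 40: 72
merge 47 and 72: 119
Total encoded bits = sum of merged weights = 11 + 21 + 32 + 40 + 47 + 72 + 119 = 342.

342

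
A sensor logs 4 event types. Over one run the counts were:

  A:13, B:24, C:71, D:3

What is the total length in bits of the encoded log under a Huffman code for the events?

Greedily combine the two least-frequent nodes:
D(3) + A(13) → 16
16 + B(24) → 40
40 + C(71) → 111
Total encoded bits = sum of merged weights = 16 + 40 + 111 = 167.

167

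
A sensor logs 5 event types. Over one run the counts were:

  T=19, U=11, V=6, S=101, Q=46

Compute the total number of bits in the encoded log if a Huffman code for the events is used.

318

Greedily combine the two least-frequent nodes:
V(6) + U(11) → 17
17 + T(19) → 36
36 + Q(46) → 82
82 + S(101) → 183
Total encoded bits = sum of merged weights = 17 + 36 + 82 + 183 = 318.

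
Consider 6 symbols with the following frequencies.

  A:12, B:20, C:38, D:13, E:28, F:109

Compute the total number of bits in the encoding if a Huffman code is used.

Greedily combine the two least-frequent nodes:
A(12) + D(13) → 25
B(20) + 25 → 45
E(28) + C(38) → 66
45 + 66 → 111
F(109) + 111 → 220
The encoded length is the sum of every internal node's weight: 25 + 45 + 66 + 111 + 220 = 467 bits.

467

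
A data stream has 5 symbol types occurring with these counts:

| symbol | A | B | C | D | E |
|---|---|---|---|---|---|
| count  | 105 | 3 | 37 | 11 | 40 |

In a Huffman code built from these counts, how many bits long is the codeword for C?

3

Repeatedly merge the two smallest:
B(3) + D(11) → 14
14 + C(37) → 51
E(40) + 51 → 91
91 + A(105) → 196
C sits 3 levels below the root, so its codeword is 3 bits.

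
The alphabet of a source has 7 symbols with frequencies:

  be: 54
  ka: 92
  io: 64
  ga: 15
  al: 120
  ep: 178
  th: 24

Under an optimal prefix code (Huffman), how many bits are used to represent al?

Repeatedly merge the two smallest:
combine ga(15), th(24) → 39
combine 39, be(54) → 93
combine io(64), ka(92) → 156
combine 93, al(120) → 213
combine 156, ep(178) → 334
combine 213, 334 → 547
al sits 2 levels below the root, so its codeword is 2 bits.

2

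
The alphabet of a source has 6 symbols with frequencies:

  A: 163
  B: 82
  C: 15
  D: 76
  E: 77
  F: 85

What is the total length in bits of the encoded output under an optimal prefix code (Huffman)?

Build the Huffman tree bottom-up:
merge C(15) and D(76): 91
merge E(77) and B(82): 159
merge F(85) and 91: 176
merge 159 and A(163): 322
merge 176 and 322: 498
Each symbol's bit-cost is frequency × depth; summing gives 1246 bits (equivalently 91 + 159 + 176 + 322 + 498).

1246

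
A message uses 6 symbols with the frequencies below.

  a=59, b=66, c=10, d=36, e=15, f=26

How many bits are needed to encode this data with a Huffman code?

Build the Huffman tree bottom-up:
c(10) + e(15) → 25
25 + f(26) → 51
d(36) + 51 → 87
a(59) + b(66) → 125
87 + 125 → 212
Total encoded bits = sum of merged weights = 25 + 51 + 87 + 125 + 212 = 500.

500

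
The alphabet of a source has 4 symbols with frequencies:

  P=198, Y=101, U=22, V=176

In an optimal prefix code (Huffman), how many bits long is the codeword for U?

3

Huffman merges, smallest pair first:
merge U(22) and Y(101): 123
merge 123 and V(176): 299
merge P(198) and 299: 497
The subtree containing U is merged 3 times, so code length = 3.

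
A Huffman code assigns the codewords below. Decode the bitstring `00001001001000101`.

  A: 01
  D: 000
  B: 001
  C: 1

Read left to right; each codeword is recognised as soon as it completes (prefix code):
  000→D | 01→A | 001→B | 001→B | 000→D | 1→C | 01→A
Decoded message: DABBDCA

DABBDCA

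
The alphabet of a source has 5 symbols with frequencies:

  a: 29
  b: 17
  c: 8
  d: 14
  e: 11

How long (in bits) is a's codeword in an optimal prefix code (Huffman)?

Huffman merges, smallest pair first:
combine c(8), e(11) → 19
combine d(14), b(17) → 31
combine 19, a(29) → 48
combine 31, 48 → 79
a's leaf is at depth 2, giving a 2-bit codeword.

2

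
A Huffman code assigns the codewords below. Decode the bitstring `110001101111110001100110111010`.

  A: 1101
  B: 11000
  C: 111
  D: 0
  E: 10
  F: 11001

BACBFECDE

Read left to right; each codeword is recognised as soon as it completes (prefix code):
  11000→B | 1101→A | 111→C | 11000→B | 11001→F | 10→E | 111→C | 0→D | 10→E
Decoded message: BACBFECDE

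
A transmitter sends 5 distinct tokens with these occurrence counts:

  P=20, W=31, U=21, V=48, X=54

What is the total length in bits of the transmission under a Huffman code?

Build the Huffman tree bottom-up:
P(20) + U(21) → 41
W(31) + 41 → 72
V(48) + X(54) → 102
72 + 102 → 174
The encoded length is the sum of every internal node's weight: 41 + 72 + 102 + 174 = 389 bits.

389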